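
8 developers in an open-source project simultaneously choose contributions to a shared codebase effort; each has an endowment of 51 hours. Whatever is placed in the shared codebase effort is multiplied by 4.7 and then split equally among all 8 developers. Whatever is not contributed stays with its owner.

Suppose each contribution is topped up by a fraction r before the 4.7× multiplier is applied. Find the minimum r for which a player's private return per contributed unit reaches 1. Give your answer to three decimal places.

With matching at rate r, one contributed unit becomes (1 + r) in the shared codebase effort and returns 4.7 × (1 + r) / 8 to the contributor.
Setting this equal to 1: 1 + r = 8/4.7 = 1.7021.
So the minimum matching rate is r = 1.7021 − 1 = 0.702.

0.702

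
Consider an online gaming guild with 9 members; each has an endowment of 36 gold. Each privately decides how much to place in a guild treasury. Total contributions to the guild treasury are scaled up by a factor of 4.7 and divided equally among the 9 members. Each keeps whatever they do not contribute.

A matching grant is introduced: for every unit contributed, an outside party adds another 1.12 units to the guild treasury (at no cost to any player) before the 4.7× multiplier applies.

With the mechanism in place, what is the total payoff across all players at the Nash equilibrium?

Under the mechanism each unit contributed yields 4.7 × 2.12 / 9 = 1.1071 back to its contributor per unit of net cost, which exceeds 1, making full contribution the dominant choice for everyone.
So the Nash equilibrium is full contribution by all 9; the group earns 4.7 × 2.12 × 324 = 3228.34.

3228.34 gold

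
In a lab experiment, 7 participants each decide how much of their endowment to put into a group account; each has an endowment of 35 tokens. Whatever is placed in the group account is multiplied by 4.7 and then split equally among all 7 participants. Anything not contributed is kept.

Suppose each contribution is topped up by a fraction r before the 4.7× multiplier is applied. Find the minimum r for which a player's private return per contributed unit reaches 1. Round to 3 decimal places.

With matching at rate r, one contributed unit becomes (1 + r) in the group account and returns 4.7 × (1 + r) / 7 to the contributor.
Setting this equal to 1: 1 + r = 7/4.7 = 1.4894.
So the minimum matching rate is r = 1.4894 − 1 = 0.489.

0.489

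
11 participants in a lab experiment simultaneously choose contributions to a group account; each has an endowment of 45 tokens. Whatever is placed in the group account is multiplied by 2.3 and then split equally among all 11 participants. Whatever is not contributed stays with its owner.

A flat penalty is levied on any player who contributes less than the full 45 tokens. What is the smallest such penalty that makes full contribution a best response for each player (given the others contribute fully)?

Given the others contribute fully, the best deviation is to contribute 0 (any partial contribution still incurs the fine and gives up units whose private return 0.2091 is below 1).
Deviating from 45 to 0 saves 45 tokens but forfeits the deviator's share of the drop in the group account: 2.3/11 × 45 = 9.41.
So the deviation gain is 45 − 9.41 = 35.59, and the fine must be at least 35.59 tokens to wipe it out.

35.59 tokens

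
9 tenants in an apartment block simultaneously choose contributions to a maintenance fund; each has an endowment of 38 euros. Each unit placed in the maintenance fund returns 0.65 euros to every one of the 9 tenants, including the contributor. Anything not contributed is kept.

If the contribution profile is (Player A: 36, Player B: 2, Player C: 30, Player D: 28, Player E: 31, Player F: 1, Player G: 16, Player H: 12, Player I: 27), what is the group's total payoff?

Total contributed: 36 + 2 + 30 + 28 + 31 + 1 + 16 + 12 + 27 = 183; total kept: 9 × 38 − 183 = 159.
The maintenance fund pays out 0.65 × 9 × 183 = 1070.55 in aggregate.
Group total = 159 + 1070.55 = 1229.55.

1229.55 euros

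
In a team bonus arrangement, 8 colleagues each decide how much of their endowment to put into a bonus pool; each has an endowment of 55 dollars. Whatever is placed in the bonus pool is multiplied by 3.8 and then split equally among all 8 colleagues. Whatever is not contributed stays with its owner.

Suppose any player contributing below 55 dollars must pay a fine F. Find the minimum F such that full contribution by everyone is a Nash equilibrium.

Given the others contribute fully, the best deviation is to contribute 0 (any partial contribution still incurs the fine and gives up units whose private return 0.4750 is below 1).
Deviating from 55 to 0 saves 55 dollars but forfeits the deviator's share of the drop in the bonus pool: 3.8/8 × 55 = 26.12.
So the deviation gain is 55 − 26.12 = 28.88, and the fine must be at least 28.88 dollars to wipe it out.

28.88 dollars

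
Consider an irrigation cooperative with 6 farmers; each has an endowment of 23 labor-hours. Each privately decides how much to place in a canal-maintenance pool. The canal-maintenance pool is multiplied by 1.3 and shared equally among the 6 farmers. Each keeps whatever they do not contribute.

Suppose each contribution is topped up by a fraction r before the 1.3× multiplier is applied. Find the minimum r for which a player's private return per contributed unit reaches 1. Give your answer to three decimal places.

3.615

With matching at rate r, one contributed unit becomes (1 + r) in the canal-maintenance pool and returns 1.3 × (1 + r) / 6 to the contributor.
Setting this equal to 1: 1 + r = 6/1.3 = 4.6154.
So the minimum matching rate is r = 4.6154 − 1 = 3.615.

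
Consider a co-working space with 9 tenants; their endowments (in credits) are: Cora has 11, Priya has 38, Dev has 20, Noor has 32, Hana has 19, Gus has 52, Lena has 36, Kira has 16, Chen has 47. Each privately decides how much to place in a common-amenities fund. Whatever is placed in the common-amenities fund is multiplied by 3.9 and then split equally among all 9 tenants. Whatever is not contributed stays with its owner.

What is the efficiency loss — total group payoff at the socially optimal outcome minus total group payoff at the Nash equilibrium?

785.90 credits

The private return per contributed unit is 3.9/9 = 0.4333 < 1 for every player regardless of endowment, so the Nash equilibrium is zero contribution and the group total is Σ E_j = 11 + 38 + 20 + 32 + 19 + 52 + 36 + 16 + 47 = 271.
Each contributed unit returns 3.900 to the group, so the social optimum is full contribution by everyone: group total = 3.900 × 271 = 1056.90.
Efficiency loss = (3.900 − 1) × 271 = 785.90.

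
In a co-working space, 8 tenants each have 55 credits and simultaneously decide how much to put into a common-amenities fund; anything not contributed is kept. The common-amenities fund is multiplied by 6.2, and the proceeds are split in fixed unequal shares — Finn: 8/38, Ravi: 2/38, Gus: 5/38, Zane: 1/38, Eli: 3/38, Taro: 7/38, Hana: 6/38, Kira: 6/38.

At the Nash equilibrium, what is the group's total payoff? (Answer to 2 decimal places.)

For player j, contributing a unit is worthwhile iff 6.2 × (j's share) ≥ 1, i.e. iff j's share is at least 0.1613.
Finn and Taro are above the threshold, contributing 55 each; the remaining 6 contribute 0. Total contributed: 110.
The common-amenities fund pays out 6.2 × 110 = 682.00 in total (split across the unequal shares, but the aggregate is all that matters for the group sum).
The 6 free-riders keep 55 each, adding 330. Group total = 330 + 682.00 = 1012.00.

1012.00 credits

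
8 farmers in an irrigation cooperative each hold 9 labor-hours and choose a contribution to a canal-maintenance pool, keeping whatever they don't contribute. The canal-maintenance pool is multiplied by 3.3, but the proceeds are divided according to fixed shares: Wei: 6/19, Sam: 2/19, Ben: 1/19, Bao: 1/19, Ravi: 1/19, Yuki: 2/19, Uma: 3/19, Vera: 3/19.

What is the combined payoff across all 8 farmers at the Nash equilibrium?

92.70 labor-hours

Player j's private return per contributed unit is 3.3 × (j's share). Contributing is weakly dominant for j when that share is at least 1/3.3 = 0.3030, and contributing 0 is dominant otherwise.
Wei alone (share 6/19) is above the threshold, contributing 9; the remaining 7 contribute 0. Total contributed: 9.
The canal-maintenance pool pays out 3.3 × 9 = 29.70 in total (split across the unequal shares, but the aggregate is all that matters for the group sum).
The 7 free-riders keep 9 each, adding 63. Group total = 63 + 29.70 = 92.70.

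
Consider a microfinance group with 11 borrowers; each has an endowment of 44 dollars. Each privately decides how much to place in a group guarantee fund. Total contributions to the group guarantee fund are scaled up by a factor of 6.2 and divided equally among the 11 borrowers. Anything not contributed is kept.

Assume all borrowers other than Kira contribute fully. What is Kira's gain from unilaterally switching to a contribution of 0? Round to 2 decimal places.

Switching from a contribution of 44 to 0 lets Kira keep an extra 44 dollars, but lowers the group guarantee fund by 44, which costs Kira their own share of that drop: 6.2/11 × 44 = 24.80.
Net gain = 44 − 24.80 = 19.20. The private return per contributed unit (0.5636) is below 1, so free-riding is indeed the best response regardless of what the others do.

19.20 dollars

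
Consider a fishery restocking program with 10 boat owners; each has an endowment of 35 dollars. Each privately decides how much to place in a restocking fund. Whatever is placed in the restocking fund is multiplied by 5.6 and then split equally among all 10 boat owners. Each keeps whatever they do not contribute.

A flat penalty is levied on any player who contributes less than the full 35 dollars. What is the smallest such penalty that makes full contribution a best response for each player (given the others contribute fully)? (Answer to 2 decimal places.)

15.40 dollars

Given the others contribute fully, the best deviation is to contribute 0 (any partial contribution still incurs the fine and gives up units whose private return 0.5600 is below 1).
Deviating from 35 to 0 saves 35 dollars but forfeits the deviator's share of the drop in the restocking fund: 5.6/10 × 35 = 19.60.
So the deviation gain is 35 − 19.60 = 15.40, and the fine must be at least 15.40 dollars to wipe it out.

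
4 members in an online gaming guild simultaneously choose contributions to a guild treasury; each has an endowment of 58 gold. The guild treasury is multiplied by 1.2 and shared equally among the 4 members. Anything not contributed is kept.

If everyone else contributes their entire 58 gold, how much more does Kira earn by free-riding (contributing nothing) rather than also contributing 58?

40.60 gold

Switching from a contribution of 58 to 0 lets Kira keep an extra 58 gold, but lowers the guild treasury by 58, which costs Kira their own share of that drop: 1.2/4 × 58 = 17.40.
Net gain = 58 − 17.40 = 40.60. The private return per contributed unit (0.3000) is below 1, so free-riding is indeed the best response regardless of what the others do.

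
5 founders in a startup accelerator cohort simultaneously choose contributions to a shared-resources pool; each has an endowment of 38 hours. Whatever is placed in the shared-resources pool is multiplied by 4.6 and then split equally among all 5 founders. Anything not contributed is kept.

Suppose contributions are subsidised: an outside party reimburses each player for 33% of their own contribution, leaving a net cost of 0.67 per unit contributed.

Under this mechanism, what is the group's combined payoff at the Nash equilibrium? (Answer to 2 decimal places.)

936.70 hours

Under the mechanism each unit contributed yields (4.6/5) / 0.67 = 1.3731 back to its contributor per unit of net cost, which exceeds 1, making full contribution the dominant choice for everyone.
So the Nash equilibrium is full contribution by all 5; the group earns 5 × (38 × 0.33 + 4.6 × 38) = 936.70.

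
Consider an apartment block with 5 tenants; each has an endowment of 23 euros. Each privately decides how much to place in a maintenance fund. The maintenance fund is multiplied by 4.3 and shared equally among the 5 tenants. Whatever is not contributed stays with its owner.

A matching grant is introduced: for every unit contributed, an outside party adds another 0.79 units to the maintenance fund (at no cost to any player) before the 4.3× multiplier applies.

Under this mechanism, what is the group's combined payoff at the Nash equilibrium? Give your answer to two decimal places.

With the mechanism, a contributed unit returns 4.3 × 1.79 / 5 = 1.5394 per unit of net cost to the contributor — now above 1 — so contributing fully is weakly dominant for every player.
So the Nash equilibrium is full contribution by all 5; the group earns 4.3 × 1.79 × 115 = 885.16.

885.16 euros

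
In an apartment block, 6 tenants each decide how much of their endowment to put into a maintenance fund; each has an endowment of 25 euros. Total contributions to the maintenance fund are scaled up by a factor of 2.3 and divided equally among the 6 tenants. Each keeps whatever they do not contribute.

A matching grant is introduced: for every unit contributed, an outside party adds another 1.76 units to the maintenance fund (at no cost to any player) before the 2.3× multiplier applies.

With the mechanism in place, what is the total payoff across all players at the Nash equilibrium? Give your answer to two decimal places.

952.20 euros

The effective private return per unit is now 2.3 × 2.76 / 6 = 1.0580 > 1, so every player's dominant strategy flips to full contribution.
So the Nash equilibrium is full contribution by all 6; the group earns 2.3 × 2.76 × 150 = 952.20.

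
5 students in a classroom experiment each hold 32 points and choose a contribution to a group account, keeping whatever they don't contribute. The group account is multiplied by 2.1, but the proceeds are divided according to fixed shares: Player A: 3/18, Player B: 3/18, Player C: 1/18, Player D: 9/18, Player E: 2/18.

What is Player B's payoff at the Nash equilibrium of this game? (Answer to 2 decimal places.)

Each unit j contributes comes back to j as 2.1 × (j's share), so j prefers to contribute only if that share exceeds 1/2.1 = 0.4762; otherwise keeping the unit dominates.
The only share above 0.4762 is Player D's 9/18, contributing 32; the remaining 4 contribute 0. Total contributed: 32.
Player B keeps 32 and receives 2.1 × 32 × 3/18 = 11.20 from the group account, for a payoff of 43.20.

43.20 points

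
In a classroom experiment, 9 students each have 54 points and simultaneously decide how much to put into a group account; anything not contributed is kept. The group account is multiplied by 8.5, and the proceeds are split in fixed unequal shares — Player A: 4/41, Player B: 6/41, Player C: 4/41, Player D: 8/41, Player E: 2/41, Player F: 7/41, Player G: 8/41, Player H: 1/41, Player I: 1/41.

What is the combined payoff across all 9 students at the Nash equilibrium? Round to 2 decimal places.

A player with share s gets back 8.5·s per unit contributed, so full contribution is dominant for anyone with s > 1/8.5 = 0.1176 and zero contribution is dominant for anyone below.
The shares above 0.1176 belong to Player B, Player D, Player F and Player G, contributing 54 each; the remaining 5 contribute 0. Total contributed: 216.
The group account pays out 8.5 × 216 = 1836.00 in total (split across the unequal shares, but the aggregate is all that matters for the group sum).
The 5 free-riders keep 54 each, adding 270. Group total = 270 + 1836.00 = 2106.00.

2106.00 points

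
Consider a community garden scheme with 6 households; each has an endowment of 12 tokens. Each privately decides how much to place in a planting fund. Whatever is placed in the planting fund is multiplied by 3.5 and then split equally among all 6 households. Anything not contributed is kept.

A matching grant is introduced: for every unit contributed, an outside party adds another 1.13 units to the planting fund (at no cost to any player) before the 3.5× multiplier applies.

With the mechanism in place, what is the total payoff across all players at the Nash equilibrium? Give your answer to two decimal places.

The effective private return per unit is now 3.5 × 2.13 / 6 = 1.2425 > 1, so every player's dominant strategy flips to full contribution.
At the Nash equilibrium everyone contributes 12. Group total payoff = 3.5 × 2.13 × 72 = 536.76.

536.76 tokens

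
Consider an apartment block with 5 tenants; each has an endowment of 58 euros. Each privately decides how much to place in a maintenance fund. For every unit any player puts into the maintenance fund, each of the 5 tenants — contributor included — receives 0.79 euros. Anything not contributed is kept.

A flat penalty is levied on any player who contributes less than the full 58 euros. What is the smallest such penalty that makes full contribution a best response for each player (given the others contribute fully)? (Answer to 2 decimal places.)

Given the others contribute fully, the best deviation is to contribute 0 (any partial contribution still incurs the fine and gives up units whose private return 0.79 is below 1).
Deviating from 58 to 0 saves 58 euros but forfeits the deviator's share of the drop in the maintenance fund: 0.79 × 58 = 45.82.
So the deviation gain is 58 − 45.82 = 12.18, and the fine must be at least 12.18 euros to wipe it out.

12.18 euros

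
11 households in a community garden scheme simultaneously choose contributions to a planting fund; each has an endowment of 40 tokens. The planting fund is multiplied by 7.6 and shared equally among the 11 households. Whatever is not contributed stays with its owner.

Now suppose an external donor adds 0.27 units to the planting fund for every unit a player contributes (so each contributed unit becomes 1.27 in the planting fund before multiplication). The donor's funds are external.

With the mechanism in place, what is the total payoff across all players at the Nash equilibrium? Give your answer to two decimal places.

440.00 tokens

With the mechanism, a contributed unit returns 7.6 × 1.27 / 11 = 0.8775 per unit of net cost — still below 1 — so contributing 0 remains dominant for every player.
Everyone keeps their endowment and the group total is 11 × 40 = 440.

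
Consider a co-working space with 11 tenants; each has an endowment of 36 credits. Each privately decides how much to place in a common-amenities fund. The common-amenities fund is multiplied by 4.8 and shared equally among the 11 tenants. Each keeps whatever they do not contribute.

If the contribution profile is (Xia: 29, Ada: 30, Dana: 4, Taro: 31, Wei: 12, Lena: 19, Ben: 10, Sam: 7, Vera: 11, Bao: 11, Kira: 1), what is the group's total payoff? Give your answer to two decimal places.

1023.00 credits

Total contributed: 29 + 30 + 4 + 31 + 12 + 19 + 10 + 7 + 11 + 11 + 1 = 165; total kept: 11 × 36 − 165 = 231.
The common-amenities fund pays out 4.8 × 165 = 792.00 in aggregate.
Group total = 231 + 792.00 = 1023.00.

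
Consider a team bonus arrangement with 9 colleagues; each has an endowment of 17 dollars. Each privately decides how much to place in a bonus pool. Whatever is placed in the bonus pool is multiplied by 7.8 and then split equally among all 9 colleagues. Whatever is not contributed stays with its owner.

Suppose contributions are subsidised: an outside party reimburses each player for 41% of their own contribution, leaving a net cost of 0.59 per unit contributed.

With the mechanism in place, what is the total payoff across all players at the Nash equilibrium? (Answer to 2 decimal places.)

1256.13 dollars

Under the mechanism each unit contributed yields (7.8/9) / 0.59 = 1.4689 back to its contributor per unit of net cost, which exceeds 1, making full contribution the dominant choice for everyone.
So the Nash equilibrium is full contribution by all 9; the group earns 9 × (17 × 0.41 + 7.8 × 17) = 1256.13.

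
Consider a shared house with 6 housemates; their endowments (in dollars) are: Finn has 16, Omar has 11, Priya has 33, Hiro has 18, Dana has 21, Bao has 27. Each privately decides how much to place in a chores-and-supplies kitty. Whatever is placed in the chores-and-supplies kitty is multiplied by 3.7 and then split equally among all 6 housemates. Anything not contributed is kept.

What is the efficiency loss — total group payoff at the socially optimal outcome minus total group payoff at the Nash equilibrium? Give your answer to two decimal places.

340.20 dollars

The private return per contributed unit is 3.7/6 = 0.6167 < 1 for every player regardless of endowment, so the Nash equilibrium is zero contribution and the group total is Σ E_j = 16 + 11 + 33 + 18 + 21 + 27 = 126.
Each contributed unit returns 3.700 to the group, so the social optimum is full contribution by everyone: group total = 3.700 × 126 = 466.20.
Efficiency loss = (3.700 − 1) × 126 = 340.20.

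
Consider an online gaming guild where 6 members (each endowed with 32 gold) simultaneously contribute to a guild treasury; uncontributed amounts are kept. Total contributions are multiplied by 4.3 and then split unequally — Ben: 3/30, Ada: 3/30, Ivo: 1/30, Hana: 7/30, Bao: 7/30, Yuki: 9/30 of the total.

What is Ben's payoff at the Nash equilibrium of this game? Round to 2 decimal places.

73.28 gold

For player j, contributing a unit is worthwhile iff 4.3 × (j's share) ≥ 1, i.e. iff j's share is at least 0.2326.
The shares above 0.2326 belong to Hana, Bao and Yuki, contributing 32 each; the remaining 3 contribute 0. Total contributed: 96.
Ben keeps 32 and receives 4.3 × 96 × 3/30 = 41.28 from the guild treasury, for a payoff of 73.28.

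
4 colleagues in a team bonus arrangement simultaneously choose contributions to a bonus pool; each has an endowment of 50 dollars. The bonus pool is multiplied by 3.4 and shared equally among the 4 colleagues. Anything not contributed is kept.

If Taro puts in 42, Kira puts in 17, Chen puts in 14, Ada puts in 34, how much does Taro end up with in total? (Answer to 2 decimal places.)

Total contributed: 42 + 17 + 14 + 34 = 107.
Each receives 3.4 × 107 / 4 = 90.95 from the bonus pool.
Taro keeps 50 − 42 = 8, so Taro's payoff is 8 + 90.95 = 98.95.

98.95 dollars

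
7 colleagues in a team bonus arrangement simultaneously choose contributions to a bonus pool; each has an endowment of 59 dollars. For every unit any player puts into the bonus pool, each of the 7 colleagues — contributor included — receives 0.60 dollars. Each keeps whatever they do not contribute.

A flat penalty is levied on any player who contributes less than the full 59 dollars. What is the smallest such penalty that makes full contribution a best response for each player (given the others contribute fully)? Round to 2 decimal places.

Given the others contribute fully, the best deviation is to contribute 0 (any partial contribution still incurs the fine and gives up units whose private return 0.60 is below 1).
Deviating from 59 to 0 saves 59 dollars but forfeits the deviator's share of the drop in the bonus pool: 0.60 × 59 = 35.40.
So the deviation gain is 59 − 35.40 = 23.60, and the fine must be at least 23.60 dollars to wipe it out.

23.60 dollars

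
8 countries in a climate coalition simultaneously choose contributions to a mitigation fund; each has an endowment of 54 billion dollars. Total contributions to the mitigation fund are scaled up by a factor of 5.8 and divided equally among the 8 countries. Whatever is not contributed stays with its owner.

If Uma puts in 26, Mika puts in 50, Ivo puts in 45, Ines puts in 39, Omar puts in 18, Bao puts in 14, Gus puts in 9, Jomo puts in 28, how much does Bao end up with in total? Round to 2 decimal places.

206.03 billion dollars

Total contributed: 26 + 50 + 45 + 39 + 18 + 14 + 9 + 28 = 229.
Each receives 5.8 × 229 / 8 = 166.03 from the mitigation fund.
Bao keeps 54 − 14 = 40, so Bao's payoff is 40 + 166.03 = 206.03.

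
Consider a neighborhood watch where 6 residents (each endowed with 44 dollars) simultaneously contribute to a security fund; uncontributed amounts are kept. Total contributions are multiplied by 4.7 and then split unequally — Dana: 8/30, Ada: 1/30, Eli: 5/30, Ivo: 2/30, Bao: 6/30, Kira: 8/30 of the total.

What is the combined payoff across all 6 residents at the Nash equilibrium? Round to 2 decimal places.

589.60 dollars

A player with share s gets back 4.7·s per unit contributed, so full contribution is dominant for anyone with s > 1/4.7 = 0.2128 and zero contribution is dominant for anyone below.
Dana and Kira clear that bar, contributing 44 each; the remaining 4 contribute 0. Total contributed: 88.
The security fund pays out 4.7 × 88 = 413.60 in total (split across the unequal shares, but the aggregate is all that matters for the group sum).
The 4 free-riders keep 44 each, adding 176. Group total = 176 + 413.60 = 589.60.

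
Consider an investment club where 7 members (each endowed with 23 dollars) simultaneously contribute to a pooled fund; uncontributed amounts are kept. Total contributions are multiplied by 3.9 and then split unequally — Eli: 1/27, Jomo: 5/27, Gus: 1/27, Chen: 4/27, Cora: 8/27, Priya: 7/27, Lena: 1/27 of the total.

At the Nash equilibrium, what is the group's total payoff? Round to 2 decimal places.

294.40 dollars

A player with share s gets back 3.9·s per unit contributed, so full contribution is dominant for anyone with s > 1/3.9 = 0.2564 and zero contribution is dominant for anyone below.
The shares above 0.2564 belong to Cora and Priya, contributing 23 each; the remaining 5 contribute 0. Total contributed: 46.
The pooled fund pays out 3.9 × 46 = 179.40 in total (split across the unequal shares, but the aggregate is all that matters for the group sum).
The 5 free-riders keep 23 each, adding 115. Group total = 115 + 179.40 = 294.40.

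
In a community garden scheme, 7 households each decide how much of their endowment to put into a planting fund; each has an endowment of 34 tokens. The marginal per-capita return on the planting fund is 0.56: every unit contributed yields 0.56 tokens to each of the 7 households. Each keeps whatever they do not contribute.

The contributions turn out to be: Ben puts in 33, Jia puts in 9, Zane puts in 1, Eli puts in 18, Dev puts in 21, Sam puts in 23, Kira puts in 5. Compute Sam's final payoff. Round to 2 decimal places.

Total contributed: 33 + 9 + 1 + 18 + 21 + 23 + 5 = 110.
Each receives 0.56 × 110 = 61.60 from the planting fund.
Sam keeps 34 − 23 = 11, so Sam's payoff is 11 + 61.60 = 72.60.

72.60 tokens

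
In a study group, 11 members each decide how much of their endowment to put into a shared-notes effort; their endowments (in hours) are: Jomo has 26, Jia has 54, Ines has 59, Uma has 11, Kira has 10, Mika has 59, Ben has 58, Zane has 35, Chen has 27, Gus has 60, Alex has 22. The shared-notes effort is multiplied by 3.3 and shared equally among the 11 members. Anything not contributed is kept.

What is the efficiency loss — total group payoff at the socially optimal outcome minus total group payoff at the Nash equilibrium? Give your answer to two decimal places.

The private return per contributed unit is 3.3/11 = 0.3000 < 1 for every player regardless of endowment, so the Nash equilibrium is zero contribution and the group total is Σ E_j = 26 + 54 + 59 + 11 + 10 + 59 + 58 + 35 + 27 + 60 + 22 = 421.
Each contributed unit returns 3.300 to the group, so the social optimum is full contribution by everyone: group total = 3.300 × 421 = 1389.30.
Efficiency loss = (3.300 − 1) × 421 = 968.30.

968.30 hours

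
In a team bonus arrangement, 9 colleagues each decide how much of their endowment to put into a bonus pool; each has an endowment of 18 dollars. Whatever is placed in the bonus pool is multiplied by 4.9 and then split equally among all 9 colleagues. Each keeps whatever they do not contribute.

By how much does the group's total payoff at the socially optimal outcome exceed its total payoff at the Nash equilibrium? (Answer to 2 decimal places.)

631.80 dollars

Each contributed unit returns 4.9/9 = 0.5444 to its contributor — below 1 — so contributing 0 is dominant for every player. At the Nash equilibrium everyone keeps their 18, and the group total is 9 × 18 = 162.
Each contributed unit returns 4.900 to the group as a whole (0.5444 to each of 9 players), which exceeds 1, so the social optimum is full contribution: group total = 4.900 × 162 = 793.80.
Efficiency loss = 793.80 − 162 = 631.80.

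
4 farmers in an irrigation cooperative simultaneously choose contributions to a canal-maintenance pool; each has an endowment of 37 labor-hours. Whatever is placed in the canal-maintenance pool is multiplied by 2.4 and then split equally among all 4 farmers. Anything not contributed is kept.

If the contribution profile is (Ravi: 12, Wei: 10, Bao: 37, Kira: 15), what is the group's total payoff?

Total contributed: 12 + 10 + 37 + 15 = 74; total kept: 4 × 37 − 74 = 74.
The canal-maintenance pool pays out 2.4 × 74 = 177.60 in aggregate.
Group total = 74 + 177.60 = 251.60.

251.60 labor-hours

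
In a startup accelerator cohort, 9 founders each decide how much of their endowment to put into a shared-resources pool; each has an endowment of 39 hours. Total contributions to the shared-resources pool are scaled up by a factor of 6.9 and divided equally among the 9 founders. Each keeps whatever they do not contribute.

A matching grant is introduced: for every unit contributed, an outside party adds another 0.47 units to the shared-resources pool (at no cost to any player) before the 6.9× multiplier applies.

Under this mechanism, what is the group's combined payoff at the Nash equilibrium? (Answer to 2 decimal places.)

3560.19 hours

The effective private return per unit is now 6.9 × 1.47 / 9 = 1.1270 > 1, so every player's dominant strategy flips to full contribution.
At the Nash equilibrium everyone contributes 39. Group total payoff = 6.9 × 1.47 × 351 = 3560.19.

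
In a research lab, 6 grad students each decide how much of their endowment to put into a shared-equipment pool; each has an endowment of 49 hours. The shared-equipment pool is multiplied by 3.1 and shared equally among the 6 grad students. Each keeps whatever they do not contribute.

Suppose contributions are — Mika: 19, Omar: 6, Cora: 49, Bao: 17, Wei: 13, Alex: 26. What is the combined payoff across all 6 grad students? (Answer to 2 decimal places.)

567.00 hours

Total contributed: 19 + 6 + 49 + 17 + 13 + 26 = 130; total kept: 6 × 49 − 130 = 164.
The shared-equipment pool pays out 3.1 × 130 = 403.00 in aggregate.
Group total = 164 + 403.00 = 567.00.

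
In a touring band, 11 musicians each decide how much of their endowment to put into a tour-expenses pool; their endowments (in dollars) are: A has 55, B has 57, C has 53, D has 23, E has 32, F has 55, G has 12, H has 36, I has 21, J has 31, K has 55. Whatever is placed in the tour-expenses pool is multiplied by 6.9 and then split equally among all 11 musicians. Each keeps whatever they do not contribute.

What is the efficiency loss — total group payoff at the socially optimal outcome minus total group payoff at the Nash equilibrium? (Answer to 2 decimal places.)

2537.00 dollars

The private return per contributed unit is 6.9/11 = 0.6273 < 1 for every player regardless of endowment, so the Nash equilibrium is zero contribution and the group total is Σ E_j = 55 + 57 + 53 + 23 + 32 + 55 + 12 + 36 + 21 + 31 + 55 = 430.
Each contributed unit returns 6.900 to the group, so the social optimum is full contribution by everyone: group total = 6.900 × 430 = 2967.00.
Efficiency loss = (6.900 − 1) × 430 = 2537.00.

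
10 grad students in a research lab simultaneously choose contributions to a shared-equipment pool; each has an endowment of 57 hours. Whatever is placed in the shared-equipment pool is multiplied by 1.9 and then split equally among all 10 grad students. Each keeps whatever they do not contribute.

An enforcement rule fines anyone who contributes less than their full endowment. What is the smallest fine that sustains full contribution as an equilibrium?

46.17 hours

Given the others contribute fully, the best deviation is to contribute 0 (any partial contribution still incurs the fine and gives up units whose private return 0.1900 is below 1).
Deviating from 57 to 0 saves 57 hours but forfeits the deviator's share of the drop in the shared-equipment pool: 1.9/10 × 57 = 10.83.
So the deviation gain is 57 − 10.83 = 46.17, and the fine must be at least 46.17 hours to wipe it out.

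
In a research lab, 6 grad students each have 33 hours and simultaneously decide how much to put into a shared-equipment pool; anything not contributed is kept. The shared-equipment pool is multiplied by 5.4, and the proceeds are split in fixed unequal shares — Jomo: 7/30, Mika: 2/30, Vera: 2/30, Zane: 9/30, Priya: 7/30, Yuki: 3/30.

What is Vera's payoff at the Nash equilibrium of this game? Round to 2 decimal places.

68.64 hours

A player with share s gets back 5.4·s per unit contributed, so full contribution is dominant for anyone with s > 1/5.4 = 0.1852 and zero contribution is dominant for anyone below.
The shares above 0.1852 belong to Jomo, Zane and Priya, contributing 33 each; the remaining 3 contribute 0. Total contributed: 99.
Vera keeps 33 and receives 5.4 × 99 × 2/30 = 35.64 from the shared-equipment pool, for a payoff of 68.64.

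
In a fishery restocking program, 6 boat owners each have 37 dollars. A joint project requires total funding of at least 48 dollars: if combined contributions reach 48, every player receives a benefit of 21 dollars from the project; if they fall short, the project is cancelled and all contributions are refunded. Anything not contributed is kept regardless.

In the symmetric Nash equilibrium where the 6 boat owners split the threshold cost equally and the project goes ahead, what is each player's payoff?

Equal share of the threshold: 48/6 = 8.
At this profile no one gains by cutting their contribution: any cut drops the total below 48, the project is cancelled, contributions are refunded, and the deviator ends with 37, which is less than 37 − 8 + 21 = 50. Contributing more than 8 just wastes the excess. So contributing exactly 8 is a best response.
Each player's payoff: 37 − 8 + 21 = 50.

50 dollars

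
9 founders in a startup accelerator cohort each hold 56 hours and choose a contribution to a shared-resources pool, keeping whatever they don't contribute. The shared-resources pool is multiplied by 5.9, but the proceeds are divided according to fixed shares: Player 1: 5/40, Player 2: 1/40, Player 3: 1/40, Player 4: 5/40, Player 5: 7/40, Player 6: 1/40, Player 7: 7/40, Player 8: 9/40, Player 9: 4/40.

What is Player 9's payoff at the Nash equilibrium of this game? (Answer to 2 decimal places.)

Player j's private return per contributed unit is 5.9 × (j's share). Contributing is weakly dominant for j when that share is at least 1/5.9 = 0.1695, and contributing 0 is dominant otherwise.
Player 5, Player 7 and Player 8 are above the threshold, contributing 56 each; the remaining 6 contribute 0. Total contributed: 168.
Player 9 keeps 56 and receives 5.9 × 168 × 4/40 = 99.12 from the shared-resources pool, for a payoff of 155.12.

155.12 hours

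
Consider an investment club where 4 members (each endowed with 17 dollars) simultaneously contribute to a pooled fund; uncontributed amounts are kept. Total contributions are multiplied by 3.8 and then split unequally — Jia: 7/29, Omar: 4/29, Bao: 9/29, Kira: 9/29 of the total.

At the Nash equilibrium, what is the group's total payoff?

Each unit j contributes comes back to j as 3.8 × (j's share), so j prefers to contribute only if that share exceeds 1/3.8 = 0.2632; otherwise keeping the unit dominates.
Bao and Kira are above the threshold, contributing 17 each; the remaining 2 contribute 0. Total contributed: 34.
The pooled fund pays out 3.8 × 34 = 129.20 in total (split across the unequal shares, but the aggregate is all that matters for the group sum).
The 2 free-riders keep 17 each, adding 34. Group total = 34 + 129.20 = 163.20.

163.20 dollars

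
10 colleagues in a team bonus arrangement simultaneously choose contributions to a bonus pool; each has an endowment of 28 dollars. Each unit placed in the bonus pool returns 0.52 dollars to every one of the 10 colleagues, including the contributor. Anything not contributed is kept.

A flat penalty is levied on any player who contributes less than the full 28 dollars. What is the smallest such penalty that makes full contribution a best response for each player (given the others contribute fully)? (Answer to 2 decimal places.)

Given the others contribute fully, the best deviation is to contribute 0 (any partial contribution still incurs the fine and gives up units whose private return 0.52 is below 1).
Deviating from 28 to 0 saves 28 dollars but forfeits the deviator's share of the drop in the bonus pool: 0.52 × 28 = 14.56.
So the deviation gain is 28 − 14.56 = 13.44, and the fine must be at least 13.44 dollars to wipe it out.

13.44 dollars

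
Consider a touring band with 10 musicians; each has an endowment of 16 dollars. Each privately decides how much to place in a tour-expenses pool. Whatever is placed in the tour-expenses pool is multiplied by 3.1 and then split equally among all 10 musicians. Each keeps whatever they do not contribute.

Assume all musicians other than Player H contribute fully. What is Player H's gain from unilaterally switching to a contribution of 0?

11.04 dollars

Switching from a contribution of 16 to 0 lets Player H keep an extra 16 dollars, but lowers the tour-expenses pool by 16, which costs Player H their own share of that drop: 3.1/10 × 16 = 4.96.
Net gain = 16 − 4.96 = 11.04. The private return per contributed unit (0.3100) is below 1, so free-riding is indeed the best response regardless of what the others do.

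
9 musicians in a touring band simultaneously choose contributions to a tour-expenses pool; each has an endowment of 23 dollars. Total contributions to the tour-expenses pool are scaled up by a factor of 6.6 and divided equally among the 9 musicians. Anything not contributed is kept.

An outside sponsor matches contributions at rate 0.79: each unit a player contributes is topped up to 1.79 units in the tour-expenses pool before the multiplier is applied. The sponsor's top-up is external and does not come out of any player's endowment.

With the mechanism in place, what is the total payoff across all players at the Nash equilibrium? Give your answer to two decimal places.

2445.50 dollars

With the mechanism, a contributed unit returns 6.6 × 1.79 / 9 = 1.3127 per unit of net cost to the contributor — now above 1 — so contributing fully is weakly dominant for every player.
So the Nash equilibrium is full contribution by all 9; the group earns 6.6 × 1.79 × 207 = 2445.50.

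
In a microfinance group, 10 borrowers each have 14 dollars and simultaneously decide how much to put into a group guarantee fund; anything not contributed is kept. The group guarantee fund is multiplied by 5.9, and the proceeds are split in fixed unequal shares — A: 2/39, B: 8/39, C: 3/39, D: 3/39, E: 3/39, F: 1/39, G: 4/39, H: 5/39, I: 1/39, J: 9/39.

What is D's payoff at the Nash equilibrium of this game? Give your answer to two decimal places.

26.71 dollars

Player j's private return per contributed unit is 5.9 × (j's share). Contributing is weakly dominant for j when that share is at least 1/5.9 = 0.1695, and contributing 0 is dominant otherwise.
B and J clear that bar, contributing 14 each; the remaining 8 contribute 0. Total contributed: 28.
D keeps 14 and receives 5.9 × 28 × 3/39 = 12.71 from the group guarantee fund, for a payoff of 26.71.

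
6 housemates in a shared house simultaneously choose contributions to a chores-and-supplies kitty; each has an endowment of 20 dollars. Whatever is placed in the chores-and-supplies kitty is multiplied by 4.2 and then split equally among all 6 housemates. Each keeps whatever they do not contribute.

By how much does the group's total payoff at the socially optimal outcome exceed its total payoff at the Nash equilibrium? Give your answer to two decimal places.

Each contributed unit returns 4.2/6 = 0.7000 to its contributor — below 1 — so contributing 0 is dominant for every player. At the Nash equilibrium everyone keeps their 20, and the group total is 6 × 20 = 120.
Each contributed unit returns 4.200 to the group as a whole (0.7000 to each of 6 players), which exceeds 1, so the social optimum is full contribution: group total = 4.200 × 120 = 504.00.
Efficiency loss = 504.00 − 120 = 384.00.

384.00 dollars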